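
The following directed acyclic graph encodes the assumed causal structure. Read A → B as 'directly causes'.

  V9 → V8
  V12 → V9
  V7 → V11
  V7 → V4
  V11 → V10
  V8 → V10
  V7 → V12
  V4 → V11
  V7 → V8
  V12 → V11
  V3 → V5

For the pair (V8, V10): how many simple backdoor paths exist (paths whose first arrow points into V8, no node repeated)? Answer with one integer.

6

A backdoor path from V8 to V10 is any simple undirected path whose first edge points into V8 (i.e. leaves V8 via a parent).
Parents of V8: {V7, V9}.
Enumerating:
  P1: V8 <- V7 -> V12 -> V11 -> V10
  P2: V8 <- V7 -> V4 -> V11 -> V10
  P3: V8 <- V7 -> V11 -> V10
  P4: V8 <- V9 <- V12 <- V7 -> V4 -> V11 -> V10
  P5: V8 <- V9 <- V12 <- V7 -> V11 -> V10
  P6: V8 <- V9 <- V12 -> V11 -> V10
That exhausts the simple backdoor paths. Count: 6.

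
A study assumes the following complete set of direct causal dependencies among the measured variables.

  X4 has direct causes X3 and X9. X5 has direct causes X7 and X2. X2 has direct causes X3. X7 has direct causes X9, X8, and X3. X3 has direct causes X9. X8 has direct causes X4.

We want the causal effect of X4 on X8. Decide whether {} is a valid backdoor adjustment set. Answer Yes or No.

Backdoor paths from X4 to X8 (paths whose first edge points into X4):
  P1: X4 <- X9 -> X3 -> X2 -> X5 <- X7 <- X8
  P2: X4 <- X9 -> X3 -> X7 <- X8
  P3: X4 <- X9 -> X7 <- X8
  P4: X4 <- X3 <- X9 -> X7 <- X8
  P5: X4 <- X3 -> X2 -> X5 <- X7 <- X8
  P6: X4 <- X3 -> X7 <- X8
Condition 1 (no descendant of X4 in the set): holds — descendants of X4 are {X5, X7, X8}; none are in {}.
Condition 2 (every backdoor path blocked by {}):
  P1: blocked at collider X5 (neither it nor any descendant is in the conditioning set).
  P2: blocked at collider X7 (neither it nor any descendant is in the conditioning set).
  P3: blocked at collider X7 (neither it nor any descendant is in the conditioning set).
  P4: blocked at collider X7 (neither it nor any descendant is in the conditioning set).
  P5: blocked at collider X5 (neither it nor any descendant is in the conditioning set).
  P6: blocked at collider X7 (neither it nor any descendant is in the conditioning set).
{} satisfies the backdoor criterion.

Yes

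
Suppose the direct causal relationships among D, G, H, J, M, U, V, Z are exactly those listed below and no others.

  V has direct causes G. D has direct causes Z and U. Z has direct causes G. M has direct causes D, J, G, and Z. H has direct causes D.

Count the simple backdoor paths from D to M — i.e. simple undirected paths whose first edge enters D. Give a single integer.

2

A backdoor path from D to M is any simple undirected path whose first edge points into D (i.e. leaves D via a parent).
Parents of D: {U, Z}.
Enumerating:
  P1: D <- Z <- G -> M
  P2: D <- Z -> M
That exhausts the simple backdoor paths. Count: 2.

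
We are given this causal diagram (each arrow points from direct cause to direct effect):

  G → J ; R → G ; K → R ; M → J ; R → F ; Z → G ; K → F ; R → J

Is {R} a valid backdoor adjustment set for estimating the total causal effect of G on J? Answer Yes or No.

Yes

Backdoor paths from G to J (paths whose first edge points into G):
  P1: G <- R -> J
Condition 1 (no descendant of G in the set): holds — descendants of G are {J}; none are in {R}.
Condition 2 (every backdoor path blocked by {R}):
  P1: blocked at fork node R ∈ conditioning set.
{R} satisfies the backdoor criterion.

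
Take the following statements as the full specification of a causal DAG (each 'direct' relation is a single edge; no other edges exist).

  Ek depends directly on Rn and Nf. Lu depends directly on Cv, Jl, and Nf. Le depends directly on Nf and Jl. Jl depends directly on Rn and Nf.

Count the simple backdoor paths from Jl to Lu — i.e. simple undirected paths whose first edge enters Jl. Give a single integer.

2

A backdoor path from Jl to Lu is any simple undirected path whose first edge points into Jl (i.e. leaves Jl via a parent).
Parents of Jl: {Nf, Rn}.
Enumerating:
  P1: Jl <- Rn -> Ek <- Nf -> Lu
  P2: Jl <- Nf -> Lu
That exhausts the simple backdoor paths. Count: 2.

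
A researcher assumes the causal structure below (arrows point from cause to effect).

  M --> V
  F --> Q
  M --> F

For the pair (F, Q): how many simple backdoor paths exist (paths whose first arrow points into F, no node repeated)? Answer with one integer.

A backdoor path from F to Q is any simple undirected path whose first edge points into F (i.e. leaves F via a parent).
Parents of F: {M}.
No simple path from any parent of F reaches Q without revisiting F, so there are no backdoor paths.

0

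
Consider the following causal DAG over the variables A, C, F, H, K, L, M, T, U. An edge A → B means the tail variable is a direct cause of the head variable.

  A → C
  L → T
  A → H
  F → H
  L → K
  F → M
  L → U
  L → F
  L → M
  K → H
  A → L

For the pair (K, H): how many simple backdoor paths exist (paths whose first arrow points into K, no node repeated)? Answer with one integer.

3

A backdoor path from K to H is any simple undirected path whose first edge points into K (i.e. leaves K via a parent).
Parents of K: {L}.
Enumerating:
  P1: K <- L <- A -> H
  P2: K <- L -> F -> H
  P3: K <- L -> M <- F -> H
That exhausts the simple backdoor paths. Count: 3.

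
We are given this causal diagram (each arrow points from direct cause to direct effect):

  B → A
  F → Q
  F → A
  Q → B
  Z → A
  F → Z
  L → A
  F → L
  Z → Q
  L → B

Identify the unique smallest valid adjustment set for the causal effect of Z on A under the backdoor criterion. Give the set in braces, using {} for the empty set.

{F}

Variables eligible for adjustment (non-descendants of Z, excluding Z and A): {F, L}.
Backdoor paths from Z to A:
  P1: Z <- F -> L -> B -> A
  P2: Z <- F -> L -> A
  P3: Z <- F -> Q -> B <- L -> A
  P4: Z <- F -> Q -> B -> A
  P5: Z <- F -> A
The empty set is not sufficient: P1 (Z <- F -> L -> B -> A) has no collider blocking it and no conditioned non-collider, so it is open.
Try {F}:
  P1: blocked at fork node F ∈ conditioning set.
  P2: blocked at fork node F ∈ conditioning set.
  P3: blocked at fork node F ∈ conditioning set.
  P4: blocked at fork node F ∈ conditioning set.
  P5: blocked at fork node F ∈ conditioning set.
{F} contains no descendant of Z and blocks every backdoor path.
No other singleton works — e.g. {L} leaves P4 open — so {F} is the unique smallest valid adjustment set.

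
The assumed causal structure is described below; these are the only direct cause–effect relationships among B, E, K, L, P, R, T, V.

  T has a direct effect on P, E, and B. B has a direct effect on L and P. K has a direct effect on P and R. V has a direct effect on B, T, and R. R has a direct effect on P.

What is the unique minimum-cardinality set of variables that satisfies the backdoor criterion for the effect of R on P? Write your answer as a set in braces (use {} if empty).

Variables eligible for adjustment (non-descendants of R, excluding R and P): {B, E, K, L, T, V}.
Backdoor paths from R to P:
  P1: R <- V -> T -> B -> P
  P2: R <- V -> T -> P
  P3: R <- V -> B <- T -> P
  P4: R <- V -> B -> P
  P5: R <- K -> P
The empty set is not sufficient: P1 (R <- V -> T -> B -> P) has no collider blocking it and no conditioned non-collider, so it is open.
Try {K, V}:
  P1: blocked at fork node V ∈ conditioning set.
  P2: blocked at fork node V ∈ conditioning set.
  P3: blocked at fork node V ∈ conditioning set.
  P4: blocked at fork node V ∈ conditioning set.
  P5: blocked at fork node K ∈ conditioning set.
{K, V} contains no descendant of R and blocks every backdoor path.
Every element of {K, V} is needed (dropping K leaves P5 open; dropping V leaves P1 open), so no proper subset is valid.
Among all size-2 subsets of the eligible variables, only {K, V} blocks every backdoor path, so it is the unique smallest valid adjustment set.

{K, V}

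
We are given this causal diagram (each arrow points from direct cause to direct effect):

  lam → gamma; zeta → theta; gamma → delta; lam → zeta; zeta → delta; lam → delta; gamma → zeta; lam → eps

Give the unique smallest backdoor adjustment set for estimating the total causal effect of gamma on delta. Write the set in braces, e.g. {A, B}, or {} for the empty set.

Variables eligible for adjustment (non-descendants of gamma, excluding gamma and delta): {eps, lam}.
Backdoor paths from gamma to delta:
  P1: gamma <- lam -> zeta -> delta
  P2: gamma <- lam -> delta
The empty set is not sufficient: P1 (gamma <- lam -> zeta -> delta) has no collider blocking it and no conditioned non-collider, so it is open.
Try {lam}:
  P1: blocked at fork node lam ∈ conditioning set.
  P2: blocked at fork node lam ∈ conditioning set.
{lam} contains no descendant of gamma and blocks every backdoor path.
No other singleton works — e.g. {eps} leaves P1 open — so {lam} is the unique smallest valid adjustment set.

{lam}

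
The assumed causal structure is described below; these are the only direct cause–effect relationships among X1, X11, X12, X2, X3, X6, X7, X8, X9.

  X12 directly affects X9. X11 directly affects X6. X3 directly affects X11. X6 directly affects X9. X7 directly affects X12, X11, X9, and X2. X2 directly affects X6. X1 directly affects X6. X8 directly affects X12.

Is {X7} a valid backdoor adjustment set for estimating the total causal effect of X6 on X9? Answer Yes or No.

Yes

Backdoor paths from X6 to X9 (paths whose first edge points into X6):
  P1: X6 <- X2 <- X7 -> X12 -> X9
  P2: X6 <- X2 <- X7 -> X9
  P3: X6 <- X11 <- X7 -> X12 -> X9
  P4: X6 <- X11 <- X7 -> X9
Condition 1 (no descendant of X6 in the set): holds — descendants of X6 are {X9}; none are in {X7}.
Condition 2 (every backdoor path blocked by {X7}):
  P1: blocked at fork node X7 ∈ conditioning set.
  P2: blocked at fork node X7 ∈ conditioning set.
  P3: blocked at fork node X7 ∈ conditioning set.
  P4: blocked at fork node X7 ∈ conditioning set.
{X7} satisfies the backdoor criterion.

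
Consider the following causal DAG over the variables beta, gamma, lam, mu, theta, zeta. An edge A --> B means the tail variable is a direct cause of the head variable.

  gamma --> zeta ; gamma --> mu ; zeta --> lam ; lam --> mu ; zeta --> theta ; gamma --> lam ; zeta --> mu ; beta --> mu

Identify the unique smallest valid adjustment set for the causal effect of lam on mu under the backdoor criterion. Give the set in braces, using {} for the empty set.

Variables eligible for adjustment (non-descendants of lam, excluding lam and mu): {beta, gamma, theta, zeta}.
Backdoor paths from lam to mu:
  P1: lam <- gamma -> zeta -> mu
  P2: lam <- gamma -> mu
  P3: lam <- zeta <- gamma -> mu
  P4: lam <- zeta -> mu
The empty set is not sufficient: P1 (lam <- gamma -> zeta -> mu) has no collider blocking it and no conditioned non-collider, so it is open.
Try {gamma, zeta}:
  P1: blocked at fork node gamma ∈ conditioning set.
  P2: blocked at fork node gamma ∈ conditioning set.
  P3: blocked at chain node zeta ∈ conditioning set.
  P4: blocked at fork node zeta ∈ conditioning set.
{gamma, zeta} contains no descendant of lam and blocks every backdoor path.
Every element of {gamma, zeta} is needed (dropping gamma leaves P2 open; dropping zeta leaves P4 open), so no proper subset is valid.
Among all size-2 subsets of the eligible variables, only {gamma, zeta} blocks every backdoor path, so it is the unique smallest valid adjustment set.

{gamma, zeta}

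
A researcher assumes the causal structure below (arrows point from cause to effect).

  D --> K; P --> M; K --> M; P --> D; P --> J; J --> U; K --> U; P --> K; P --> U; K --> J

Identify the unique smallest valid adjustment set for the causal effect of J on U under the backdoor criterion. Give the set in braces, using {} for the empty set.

{K, P}

Variables eligible for adjustment (non-descendants of J, excluding J and U): {D, K, M, P}.
Backdoor paths from J to U:
  P1: J <- P -> D -> K -> U
  P2: J <- P -> K -> U
  P3: J <- P -> M <- K -> U
  P4: J <- P -> U
  P5: J <- K <- P -> U
  P6: J <- K <- D <- P -> U
  P7: J <- K -> M <- P -> U
  P8: J <- K -> U
The empty set is not sufficient: P1 (J <- P -> D -> K -> U) has no collider blocking it and no conditioned non-collider, so it is open.
Try {K, P}:
  P1: blocked at fork node P ∈ conditioning set.
  P2: blocked at fork node P ∈ conditioning set.
  P3: blocked at fork node P ∈ conditioning set.
  P4: blocked at fork node P ∈ conditioning set.
  P5: blocked at chain node K ∈ conditioning set.
  P6: blocked at chain node K ∈ conditioning set.
  P7: blocked at fork node K ∈ conditioning set.
  P8: blocked at fork node K ∈ conditioning set.
{K, P} contains no descendant of J and blocks every backdoor path.
Every element of {K, P} is needed (dropping K leaves P8 open; dropping P leaves P4 open), so no proper subset is valid.
Among all size-2 subsets of the eligible variables, only {K, P} blocks every backdoor path, so it is the unique smallest valid adjustment set.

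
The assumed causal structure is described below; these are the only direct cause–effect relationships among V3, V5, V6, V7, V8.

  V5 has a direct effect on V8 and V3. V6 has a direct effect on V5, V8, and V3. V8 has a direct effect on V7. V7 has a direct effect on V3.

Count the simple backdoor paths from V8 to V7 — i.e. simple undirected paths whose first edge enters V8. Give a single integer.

4

A backdoor path from V8 to V7 is any simple undirected path whose first edge points into V8 (i.e. leaves V8 via a parent).
Parents of V8: {V5, V6}.
Enumerating:
  P1: V8 <- V6 -> V5 -> V3 <- V7
  P2: V8 <- V6 -> V3 <- V7
  P3: V8 <- V5 <- V6 -> V3 <- V7
  P4: V8 <- V5 -> V3 <- V7
That exhausts the simple backdoor paths. Count: 4.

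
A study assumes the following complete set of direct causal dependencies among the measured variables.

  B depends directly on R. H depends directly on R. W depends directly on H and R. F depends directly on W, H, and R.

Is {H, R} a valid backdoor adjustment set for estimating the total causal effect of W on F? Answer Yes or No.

Backdoor paths from W to F (paths whose first edge points into W):
  P1: W <- R -> H -> F
  P2: W <- R -> F
  P3: W <- H <- R -> F
  P4: W <- H -> F
Condition 1 (no descendant of W in the set): holds — descendants of W are {F}; none are in {H, R}.
Condition 2 (every backdoor path blocked by {H, R}):
  P1: blocked at fork node R ∈ conditioning set.
  P2: blocked at fork node R ∈ conditioning set.
  P3: blocked at chain node H ∈ conditioning set.
  P4: blocked at fork node H ∈ conditioning set.
{H, R} satisfies the backdoor criterion.

Yes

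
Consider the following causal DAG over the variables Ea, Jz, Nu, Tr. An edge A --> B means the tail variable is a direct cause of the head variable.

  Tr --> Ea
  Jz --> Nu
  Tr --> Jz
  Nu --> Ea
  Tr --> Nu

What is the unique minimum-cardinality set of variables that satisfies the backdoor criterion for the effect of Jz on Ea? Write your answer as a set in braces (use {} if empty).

Variables eligible for adjustment (non-descendants of Jz, excluding Jz and Ea): {Tr}.
Backdoor paths from Jz to Ea:
  P1: Jz <- Tr -> Nu -> Ea
  P2: Jz <- Tr -> Ea
The empty set is not sufficient: P1 (Jz <- Tr -> Nu -> Ea) has no collider blocking it and no conditioned non-collider, so it is open.
Try {Tr}:
  P1: blocked at fork node Tr ∈ conditioning set.
  P2: blocked at fork node Tr ∈ conditioning set.
{Tr} contains no descendant of Jz and blocks every backdoor path.
{Tr} is the unique smallest valid adjustment set.

{Tr}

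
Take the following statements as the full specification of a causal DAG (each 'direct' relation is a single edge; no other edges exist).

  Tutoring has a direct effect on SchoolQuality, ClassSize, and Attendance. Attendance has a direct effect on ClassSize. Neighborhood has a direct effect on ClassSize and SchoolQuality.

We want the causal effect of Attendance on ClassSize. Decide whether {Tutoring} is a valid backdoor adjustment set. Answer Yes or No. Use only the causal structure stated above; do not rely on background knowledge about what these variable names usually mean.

Backdoor paths from Attendance to ClassSize (paths whose first edge points into Attendance):
  P1: Attendance <- Tutoring -> SchoolQuality <- Neighborhood -> ClassSize
  P2: Attendance <- Tutoring -> ClassSize
Condition 1 (no descendant of Attendance in the set): holds — descendants of Attendance are {ClassSize}; none are in {Tutoring}.
Condition 2 (every backdoor path blocked by {Tutoring}):
  P1: blocked at fork node Tutoring ∈ conditioning set.
  P2: blocked at fork node Tutoring ∈ conditioning set.
{Tutoring} satisfies the backdoor criterion.

Yes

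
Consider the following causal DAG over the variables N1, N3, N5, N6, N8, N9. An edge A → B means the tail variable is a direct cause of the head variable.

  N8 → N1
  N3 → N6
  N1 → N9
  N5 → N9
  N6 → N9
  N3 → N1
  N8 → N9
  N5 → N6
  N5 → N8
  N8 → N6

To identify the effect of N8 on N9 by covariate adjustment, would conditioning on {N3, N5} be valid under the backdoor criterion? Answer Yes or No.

Yes

Backdoor paths from N8 to N9 (paths whose first edge points into N8):
  P1: N8 <- N5 -> N6 <- N3 -> N1 -> N9
  P2: N8 <- N5 -> N6 -> N9
  P3: N8 <- N5 -> N9
Condition 1 (no descendant of N8 in the set): holds — descendants of N8 are {N1, N6, N9}; none are in {N3, N5}.
Condition 2 (every backdoor path blocked by {N3, N5}):
  P1: blocked at fork node N5 ∈ conditioning set.
  P2: blocked at fork node N5 ∈ conditioning set.
  P3: blocked at fork node N5 ∈ conditioning set.
{N3, N5} satisfies the backdoor criterion.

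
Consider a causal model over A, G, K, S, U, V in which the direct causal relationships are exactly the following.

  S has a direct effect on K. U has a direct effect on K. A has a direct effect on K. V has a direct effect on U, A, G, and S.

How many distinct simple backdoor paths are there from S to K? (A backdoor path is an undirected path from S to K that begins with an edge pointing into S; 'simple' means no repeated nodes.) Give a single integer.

A backdoor path from S to K is any simple undirected path whose first edge points into S (i.e. leaves S via a parent).
Parents of S: {V}.
Enumerating:
  P1: S <- V -> A -> K
  P2: S <- V -> U -> K
That exhausts the simple backdoor paths. Count: 2.

2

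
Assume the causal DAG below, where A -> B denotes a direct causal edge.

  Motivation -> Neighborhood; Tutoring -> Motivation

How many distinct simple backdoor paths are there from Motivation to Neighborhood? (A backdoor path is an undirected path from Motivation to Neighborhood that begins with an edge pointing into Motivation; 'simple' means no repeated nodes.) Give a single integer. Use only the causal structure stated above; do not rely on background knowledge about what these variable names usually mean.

A backdoor path from Motivation to Neighborhood is any simple undirected path whose first edge points into Motivation (i.e. leaves Motivation via a parent).
Parents of Motivation: {Tutoring}.
No simple path from any parent of Motivation reaches Neighborhood without revisiting Motivation, so there are no backdoor paths.

0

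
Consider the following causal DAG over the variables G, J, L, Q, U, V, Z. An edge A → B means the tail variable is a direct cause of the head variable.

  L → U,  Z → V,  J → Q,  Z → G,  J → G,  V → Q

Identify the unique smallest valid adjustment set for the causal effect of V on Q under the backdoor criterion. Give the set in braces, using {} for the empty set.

{}

Variables eligible for adjustment (non-descendants of V, excluding V and Q): {G, J, L, U, Z}.
Backdoor paths from V to Q:
  P1: V <- Z -> G <- J -> Q
Each backdoor path contains an unconditioned collider, so every path is already blocked with the empty conditioning set:
  P1: blocked at collider G (neither it nor any descendant is in the conditioning set).
The empty set is therefore the unique smallest valid set.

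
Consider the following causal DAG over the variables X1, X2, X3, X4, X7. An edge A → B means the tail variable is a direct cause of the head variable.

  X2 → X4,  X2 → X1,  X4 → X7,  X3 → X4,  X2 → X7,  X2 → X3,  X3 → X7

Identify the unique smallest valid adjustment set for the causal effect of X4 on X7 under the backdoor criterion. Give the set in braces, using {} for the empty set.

{X2, X3}

Variables eligible for adjustment (non-descendants of X4, excluding X4 and X7): {X1, X2, X3}.
Backdoor paths from X4 to X7:
  P1: X4 <- X2 -> X3 -> X7
  P2: X4 <- X2 -> X7
  P3: X4 <- X3 <- X2 -> X7
  P4: X4 <- X3 -> X7
The empty set is not sufficient: P1 (X4 <- X2 -> X3 -> X7) has no collider blocking it and no conditioned non-collider, so it is open.
Try {X2, X3}:
  P1: blocked at fork node X2 ∈ conditioning set.
  P2: blocked at fork node X2 ∈ conditioning set.
  P3: blocked at chain node X3 ∈ conditioning set.
  P4: blocked at fork node X3 ∈ conditioning set.
{X2, X3} contains no descendant of X4 and blocks every backdoor path.
Every element of {X2, X3} is needed (dropping X2 leaves P2 open; dropping X3 leaves P4 open), so no proper subset is valid.
Among all size-2 subsets of the eligible variables, only {X2, X3} blocks every backdoor path, so it is the unique smallest valid adjustment set.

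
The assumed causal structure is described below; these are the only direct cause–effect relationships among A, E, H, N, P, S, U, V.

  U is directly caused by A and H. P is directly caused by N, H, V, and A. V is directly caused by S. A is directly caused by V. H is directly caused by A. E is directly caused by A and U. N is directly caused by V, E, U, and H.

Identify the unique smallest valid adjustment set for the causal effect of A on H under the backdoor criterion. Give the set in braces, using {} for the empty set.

Variables eligible for adjustment (non-descendants of A, excluding A and H): {S, V}.
Backdoor paths from A to H:
  P1: A <- V -> N <- H
  P2: A <- V -> N <- U <- H
  P3: A <- V -> N <- E <- U <- H
  P4: A <- V -> N -> P <- H
  P5: A <- V -> P <- H
  P6: A <- V -> P <- N <- H
  P7: A <- V -> P <- N <- U <- H
  P8: A <- V -> P <- N <- E <- U <- H
Each backdoor path contains an unconditioned collider, so every path is already blocked with the empty conditioning set:
  P1: blocked at collider N (neither it nor any descendant is in the conditioning set).
  P2: blocked at collider N (neither it nor any descendant is in the conditioning set).
  P3: blocked at collider N (neither it nor any descendant is in the conditioning set).
  P4: blocked at collider P (neither it nor any descendant is in the conditioning set).
  P5: blocked at collider P (neither it nor any descendant is in the conditioning set).
  P6: blocked at collider P (neither it nor any descendant is in the conditioning set).
  P7: blocked at collider P (neither it nor any descendant is in the conditioning set).
  P8: blocked at collider P (neither it nor any descendant is in the conditioning set).
The empty set is therefore the unique smallest valid set.

{}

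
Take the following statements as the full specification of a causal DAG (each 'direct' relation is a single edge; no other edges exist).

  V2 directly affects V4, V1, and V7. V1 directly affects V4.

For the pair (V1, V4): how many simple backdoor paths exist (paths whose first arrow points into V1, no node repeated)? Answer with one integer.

1

A backdoor path from V1 to V4 is any simple undirected path whose first edge points into V1 (i.e. leaves V1 via a parent).
Parents of V1: {V2}.
Enumerating:
  P1: V1 <- V2 -> V4
That exhausts the simple backdoor paths. Count: 1.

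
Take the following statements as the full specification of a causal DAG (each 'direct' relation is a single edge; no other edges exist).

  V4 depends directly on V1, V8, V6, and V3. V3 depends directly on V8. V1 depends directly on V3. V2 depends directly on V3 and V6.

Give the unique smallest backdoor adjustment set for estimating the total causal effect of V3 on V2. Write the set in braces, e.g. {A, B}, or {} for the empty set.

Variables eligible for adjustment (non-descendants of V3, excluding V3 and V2): {V6, V8}.
Backdoor paths from V3 to V2:
  P1: V3 <- V8 -> V4 <- V6 -> V2
Each backdoor path contains an unconditioned collider, so every path is already blocked with the empty conditioning set:
  P1: blocked at collider V4 (neither it nor any descendant is in the conditioning set).
The empty set is therefore the unique smallest valid set.

{}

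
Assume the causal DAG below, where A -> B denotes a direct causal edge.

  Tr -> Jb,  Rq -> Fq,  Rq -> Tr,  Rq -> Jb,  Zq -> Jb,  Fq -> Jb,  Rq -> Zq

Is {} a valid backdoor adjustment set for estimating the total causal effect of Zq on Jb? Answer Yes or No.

Backdoor paths from Zq to Jb (paths whose first edge points into Zq):
  P1: Zq <- Rq -> Tr -> Jb
  P2: Zq <- Rq -> Fq -> Jb
  P3: Zq <- Rq -> Jb
Condition 1 (no descendant of Zq in the set): holds — descendants of Zq are {Jb}; none are in {}.
Condition 2 (every backdoor path blocked by {}):
  P1: open — no interior node is in the conditioning set.
  P2: open — no interior node is in the conditioning set.
  P3: open — no interior node is in the conditioning set.
{} does not satisfy the backdoor criterion.

No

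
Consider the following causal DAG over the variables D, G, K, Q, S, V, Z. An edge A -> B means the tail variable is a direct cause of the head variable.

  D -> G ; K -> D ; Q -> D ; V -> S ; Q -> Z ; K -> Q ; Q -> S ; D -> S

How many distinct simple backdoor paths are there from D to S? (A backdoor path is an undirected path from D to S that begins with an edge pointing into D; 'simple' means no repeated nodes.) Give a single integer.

A backdoor path from D to S is any simple undirected path whose first edge points into D (i.e. leaves D via a parent).
Parents of D: {K, Q}.
Enumerating:
  P1: D <- K -> Q -> S
  P2: D <- Q -> S
That exhausts the simple backdoor paths. Count: 2.

2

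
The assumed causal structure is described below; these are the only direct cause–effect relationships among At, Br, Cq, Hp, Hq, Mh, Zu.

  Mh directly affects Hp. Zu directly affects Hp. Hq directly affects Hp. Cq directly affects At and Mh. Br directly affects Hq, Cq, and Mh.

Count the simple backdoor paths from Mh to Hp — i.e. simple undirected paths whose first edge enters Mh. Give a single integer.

A backdoor path from Mh to Hp is any simple undirected path whose first edge points into Mh (i.e. leaves Mh via a parent).
Parents of Mh: {Br, Cq}.
Enumerating:
  P1: Mh <- Br -> Hq -> Hp
  P2: Mh <- Cq <- Br -> Hq -> Hp
That exhausts the simple backdoor paths. Count: 2.

2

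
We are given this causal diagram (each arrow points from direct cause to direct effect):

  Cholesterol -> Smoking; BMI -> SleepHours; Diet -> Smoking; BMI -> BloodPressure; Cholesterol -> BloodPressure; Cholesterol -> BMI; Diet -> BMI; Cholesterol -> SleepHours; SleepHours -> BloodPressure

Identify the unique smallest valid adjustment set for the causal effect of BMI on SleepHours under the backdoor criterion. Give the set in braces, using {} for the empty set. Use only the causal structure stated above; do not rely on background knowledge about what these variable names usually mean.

{Cholesterol}

Variables eligible for adjustment (non-descendants of BMI, excluding BMI and SleepHours): {Cholesterol, Diet, Smoking}.
Backdoor paths from BMI to SleepHours:
  P1: BMI <- Diet -> Smoking <- Cholesterol -> SleepHours
  P2: BMI <- Diet -> Smoking <- Cholesterol -> BloodPressure <- SleepHours
  P3: BMI <- Cholesterol -> SleepHours
  P4: BMI <- Cholesterol -> BloodPressure <- SleepHours
The empty set is not sufficient: P3 (BMI <- Cholesterol -> SleepHours) has no collider blocking it and no conditioned non-collider, so it is open.
Try {Cholesterol}:
  P1: blocked at collider Smoking (neither it nor any descendant is in the conditioning set).
  P2: blocked at collider Smoking (neither it nor any descendant is in the conditioning set).
  P3: blocked at fork node Cholesterol ∈ conditioning set.
  P4: blocked at fork node Cholesterol ∈ conditioning set.
{Cholesterol} contains no descendant of BMI and blocks every backdoor path.
No other singleton works — e.g. {Diet} leaves P3 open — so {Cholesterol} is the unique smallest valid adjustment set.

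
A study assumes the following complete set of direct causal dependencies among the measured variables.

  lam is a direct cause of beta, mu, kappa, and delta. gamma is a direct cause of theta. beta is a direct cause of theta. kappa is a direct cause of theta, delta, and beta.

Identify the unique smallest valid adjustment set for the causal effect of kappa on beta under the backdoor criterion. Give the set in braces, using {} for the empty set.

{lam}

Variables eligible for adjustment (non-descendants of kappa, excluding kappa and beta): {gamma, lam, mu}.
Backdoor paths from kappa to beta:
  P1: kappa <- lam -> beta
The empty set is not sufficient: P1 (kappa <- lam -> beta) has no collider blocking it and no conditioned non-collider, so it is open.
Try {lam}:
  P1: blocked at fork node lam ∈ conditioning set.
{lam} contains no descendant of kappa and blocks every backdoor path.
No other singleton works — e.g. {gamma} leaves P1 open — so {lam} is the unique smallest valid adjustment set.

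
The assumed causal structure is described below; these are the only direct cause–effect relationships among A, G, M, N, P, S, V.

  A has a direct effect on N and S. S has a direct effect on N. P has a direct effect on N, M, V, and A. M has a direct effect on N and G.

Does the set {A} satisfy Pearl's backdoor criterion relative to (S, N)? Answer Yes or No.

Backdoor paths from S to N (paths whose first edge points into S):
  P1: S <- A <- P -> M -> N
  P2: S <- A <- P -> N
  P3: S <- A -> N
Condition 1 (no descendant of S in the set): holds — descendants of S are {N}; none are in {A}.
Condition 2 (every backdoor path blocked by {A}):
  P1: blocked at chain node A ∈ conditioning set.
  P2: blocked at chain node A ∈ conditioning set.
  P3: blocked at fork node A ∈ conditioning set.
{A} satisfies the backdoor criterion.

Yes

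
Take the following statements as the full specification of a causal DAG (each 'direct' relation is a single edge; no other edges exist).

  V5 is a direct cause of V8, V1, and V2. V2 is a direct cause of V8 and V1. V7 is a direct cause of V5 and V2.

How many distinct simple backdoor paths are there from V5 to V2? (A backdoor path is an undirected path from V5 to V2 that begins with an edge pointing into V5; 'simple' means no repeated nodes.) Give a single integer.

A backdoor path from V5 to V2 is any simple undirected path whose first edge points into V5 (i.e. leaves V5 via a parent).
Parents of V5: {V7}.
Enumerating:
  P1: V5 <- V7 -> V2
That exhausts the simple backdoor paths. Count: 1.

1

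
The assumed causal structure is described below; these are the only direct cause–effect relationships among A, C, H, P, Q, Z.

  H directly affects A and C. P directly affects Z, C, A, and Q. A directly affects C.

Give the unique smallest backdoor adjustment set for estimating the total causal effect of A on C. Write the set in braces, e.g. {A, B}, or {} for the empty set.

{H, P}

Variables eligible for adjustment (non-descendants of A, excluding A and C): {H, P, Q, Z}.
Backdoor paths from A to C:
  P1: A <- H -> C
  P2: A <- P -> C
The empty set is not sufficient: P1 (A <- H -> C) has no collider blocking it and no conditioned non-collider, so it is open.
Try {H, P}:
  P1: blocked at fork node H ∈ conditioning set.
  P2: blocked at fork node P ∈ conditioning set.
{H, P} contains no descendant of A and blocks every backdoor path.
Every element of {H, P} is needed (dropping H leaves P1 open; dropping P leaves P2 open), so no proper subset is valid.
Among all size-2 subsets of the eligible variables, only {H, P} blocks every backdoor path, so it is the unique smallest valid adjustment set.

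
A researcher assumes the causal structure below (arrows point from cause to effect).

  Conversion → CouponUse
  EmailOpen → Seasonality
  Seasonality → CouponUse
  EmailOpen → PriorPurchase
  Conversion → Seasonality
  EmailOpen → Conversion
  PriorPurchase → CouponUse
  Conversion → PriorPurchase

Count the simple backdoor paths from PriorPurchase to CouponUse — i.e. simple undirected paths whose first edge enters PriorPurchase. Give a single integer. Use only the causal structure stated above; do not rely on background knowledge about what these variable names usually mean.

A backdoor path from PriorPurchase to CouponUse is any simple undirected path whose first edge points into PriorPurchase (i.e. leaves PriorPurchase via a parent).
Parents of PriorPurchase: {Conversion, EmailOpen}.
Enumerating:
  P1: PriorPurchase <- EmailOpen -> Conversion -> Seasonality -> CouponUse
  P2: PriorPurchase <- EmailOpen -> Conversion -> CouponUse
  P3: PriorPurchase <- EmailOpen -> Seasonality <- Conversion -> CouponUse
  P4: PriorPurchase <- EmailOpen -> Seasonality -> CouponUse
  P5: PriorPurchase <- Conversion <- EmailOpen -> Seasonality -> CouponUse
  P6: PriorPurchase <- Conversion -> Seasonality -> CouponUse
  P7: PriorPurchase <- Conversion -> CouponUse
That exhausts the simple backdoor paths. Count: 7.

7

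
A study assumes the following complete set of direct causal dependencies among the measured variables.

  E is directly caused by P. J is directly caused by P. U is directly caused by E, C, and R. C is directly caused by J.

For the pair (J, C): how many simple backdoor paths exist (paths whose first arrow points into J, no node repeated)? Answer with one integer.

1

A backdoor path from J to C is any simple undirected path whose first edge points into J (i.e. leaves J via a parent).
Parents of J: {P}.
Enumerating:
  P1: J <- P -> E -> U <- C
That exhausts the simple backdoor paths. Count: 1.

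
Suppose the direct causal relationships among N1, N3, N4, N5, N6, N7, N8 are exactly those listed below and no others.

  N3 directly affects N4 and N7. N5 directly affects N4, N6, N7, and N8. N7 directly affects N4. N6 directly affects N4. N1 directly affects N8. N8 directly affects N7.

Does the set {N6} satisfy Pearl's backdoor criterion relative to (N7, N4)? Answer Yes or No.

Backdoor paths from N7 to N4 (paths whose first edge points into N7):
  P1: N7 <- N5 -> N6 -> N4
  P2: N7 <- N5 -> N4
  P3: N7 <- N3 -> N4
  P4: N7 <- N8 <- N5 -> N6 -> N4
  P5: N7 <- N8 <- N5 -> N4
Condition 1 (no descendant of N7 in the set): holds — descendants of N7 are {N4}; none are in {N6}.
Condition 2 (every backdoor path blocked by {N6}):
  P1: blocked at chain node N6 ∈ conditioning set.
  P2: open — no interior node is in the conditioning set.
  P3: open — no interior node is in the conditioning set.
  P4: blocked at chain node N6 ∈ conditioning set.
  P5: open — no interior node is in the conditioning set.
{N6} does not satisfy the backdoor criterion.

No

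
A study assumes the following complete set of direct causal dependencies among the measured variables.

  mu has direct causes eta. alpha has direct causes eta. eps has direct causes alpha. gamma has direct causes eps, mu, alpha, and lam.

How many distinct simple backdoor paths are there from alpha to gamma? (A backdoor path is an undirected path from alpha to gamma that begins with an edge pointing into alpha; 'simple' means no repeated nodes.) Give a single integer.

A backdoor path from alpha to gamma is any simple undirected path whose first edge points into alpha (i.e. leaves alpha via a parent).
Parents of alpha: {eta}.
Enumerating:
  P1: alpha <- eta -> mu -> gamma
That exhausts the simple backdoor paths. Count: 1.

1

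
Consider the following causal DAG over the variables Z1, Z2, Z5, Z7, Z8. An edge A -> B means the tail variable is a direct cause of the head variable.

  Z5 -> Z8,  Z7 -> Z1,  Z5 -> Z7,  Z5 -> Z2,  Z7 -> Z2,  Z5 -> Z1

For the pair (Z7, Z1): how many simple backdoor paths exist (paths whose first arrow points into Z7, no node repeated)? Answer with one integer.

A backdoor path from Z7 to Z1 is any simple undirected path whose first edge points into Z7 (i.e. leaves Z7 via a parent).
Parents of Z7: {Z5}.
Enumerating:
  P1: Z7 <- Z5 -> Z1
That exhausts the simple backdoor paths. Count: 1.

1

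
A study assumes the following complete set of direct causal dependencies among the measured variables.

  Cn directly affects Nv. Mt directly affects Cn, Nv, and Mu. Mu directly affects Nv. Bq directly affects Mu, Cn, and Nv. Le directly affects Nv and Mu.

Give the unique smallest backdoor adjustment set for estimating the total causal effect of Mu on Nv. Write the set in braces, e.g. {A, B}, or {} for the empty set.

{Bq, Le, Mt}

Variables eligible for adjustment (non-descendants of Mu, excluding Mu and Nv): {Bq, Cn, Le, Mt}.
Backdoor paths from Mu to Nv:
  P1: Mu <- Bq -> Cn <- Mt -> Nv
  P2: Mu <- Bq -> Cn -> Nv
  P3: Mu <- Bq -> Nv
  P4: Mu <- Mt -> Cn <- Bq -> Nv
  P5: Mu <- Mt -> Cn -> Nv
  P6: Mu <- Mt -> Nv
  P7: Mu <- Le -> Nv
The empty set is not sufficient: P2 (Mu <- Bq -> Cn -> Nv) has no collider blocking it and no conditioned non-collider, so it is open.
Try {Bq, Le, Mt}:
  P1: blocked at fork node Bq ∈ conditioning set.
  P2: blocked at fork node Bq ∈ conditioning set.
  P3: blocked at fork node Bq ∈ conditioning set.
  P4: blocked at fork node Mt ∈ conditioning set.
  P5: blocked at fork node Mt ∈ conditioning set.
  P6: blocked at fork node Mt ∈ conditioning set.
  P7: blocked at fork node Le ∈ conditioning set.
{Bq, Le, Mt} contains no descendant of Mu and blocks every backdoor path.
Every element of {Bq, Le, Mt} is needed (dropping Bq leaves P2 open; dropping Le leaves P7 open; dropping Mt leaves P5 open), so no proper subset is valid.
Among all size-3 subsets of the eligible variables, only {Bq, Le, Mt} blocks every backdoor path, so it is the unique smallest valid adjustment set.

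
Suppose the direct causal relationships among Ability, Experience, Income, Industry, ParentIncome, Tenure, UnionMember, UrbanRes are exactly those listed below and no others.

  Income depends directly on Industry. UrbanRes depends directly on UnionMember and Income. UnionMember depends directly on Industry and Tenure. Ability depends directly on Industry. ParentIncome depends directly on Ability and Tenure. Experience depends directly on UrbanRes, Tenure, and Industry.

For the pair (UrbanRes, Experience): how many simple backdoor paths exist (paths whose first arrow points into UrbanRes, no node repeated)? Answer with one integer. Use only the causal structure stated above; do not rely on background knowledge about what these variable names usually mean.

7

A backdoor path from UrbanRes to Experience is any simple undirected path whose first edge points into UrbanRes (i.e. leaves UrbanRes via a parent).
Parents of UrbanRes: {Income, UnionMember}.
Enumerating:
  P1: UrbanRes <- Income <- Industry -> Ability -> ParentIncome <- Tenure -> Experience
  P2: UrbanRes <- Income <- Industry -> UnionMember <- Tenure -> Experience
  P3: UrbanRes <- Income <- Industry -> Experience
  P4: UrbanRes <- UnionMember <- Tenure -> Experience
  P5: UrbanRes <- UnionMember <- Tenure -> ParentIncome <- Ability <- Industry -> Experience
  P6: UrbanRes <- UnionMember <- Industry -> Ability -> ParentIncome <- Tenure -> Experience
  P7: UrbanRes <- UnionMember <- Industry -> Experience
That exhausts the simple backdoor paths. Count: 7.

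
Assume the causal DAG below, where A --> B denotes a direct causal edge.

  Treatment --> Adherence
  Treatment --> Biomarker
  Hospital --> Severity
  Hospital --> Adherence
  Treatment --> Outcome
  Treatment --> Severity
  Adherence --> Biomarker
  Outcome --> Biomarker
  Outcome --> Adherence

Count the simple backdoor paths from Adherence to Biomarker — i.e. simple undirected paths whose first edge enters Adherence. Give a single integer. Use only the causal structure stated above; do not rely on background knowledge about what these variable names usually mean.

A backdoor path from Adherence to Biomarker is any simple undirected path whose first edge points into Adherence (i.e. leaves Adherence via a parent).
Parents of Adherence: {Hospital, Outcome, Treatment}.
Enumerating:
  P1: Adherence <- Treatment -> Outcome -> Biomarker
  P2: Adherence <- Treatment -> Biomarker
  P3: Adherence <- Hospital -> Severity <- Treatment -> Outcome -> Biomarker
  P4: Adherence <- Hospital -> Severity <- Treatment -> Biomarker
  P5: Adherence <- Outcome <- Treatment -> Biomarker
  P6: Adherence <- Outcome -> Biomarker
That exhausts the simple backdoor paths. Count: 6.

6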